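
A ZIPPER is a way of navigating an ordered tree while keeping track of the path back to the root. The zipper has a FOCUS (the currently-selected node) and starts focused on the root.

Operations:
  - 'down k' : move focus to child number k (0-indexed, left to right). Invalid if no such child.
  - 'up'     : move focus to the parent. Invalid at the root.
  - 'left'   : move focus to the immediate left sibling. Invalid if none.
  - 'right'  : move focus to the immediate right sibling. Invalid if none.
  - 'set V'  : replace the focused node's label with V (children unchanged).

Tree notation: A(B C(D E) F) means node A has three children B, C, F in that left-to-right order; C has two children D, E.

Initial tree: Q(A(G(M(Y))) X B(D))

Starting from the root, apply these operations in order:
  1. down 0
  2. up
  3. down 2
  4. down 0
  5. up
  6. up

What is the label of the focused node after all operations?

Answer: Q

Derivation:
Step 1 (down 0): focus=A path=0 depth=1 children=['G'] left=[] right=['X', 'B'] parent=Q
Step 2 (up): focus=Q path=root depth=0 children=['A', 'X', 'B'] (at root)
Step 3 (down 2): focus=B path=2 depth=1 children=['D'] left=['A', 'X'] right=[] parent=Q
Step 4 (down 0): focus=D path=2/0 depth=2 children=[] left=[] right=[] parent=B
Step 5 (up): focus=B path=2 depth=1 children=['D'] left=['A', 'X'] right=[] parent=Q
Step 6 (up): focus=Q path=root depth=0 children=['A', 'X', 'B'] (at root)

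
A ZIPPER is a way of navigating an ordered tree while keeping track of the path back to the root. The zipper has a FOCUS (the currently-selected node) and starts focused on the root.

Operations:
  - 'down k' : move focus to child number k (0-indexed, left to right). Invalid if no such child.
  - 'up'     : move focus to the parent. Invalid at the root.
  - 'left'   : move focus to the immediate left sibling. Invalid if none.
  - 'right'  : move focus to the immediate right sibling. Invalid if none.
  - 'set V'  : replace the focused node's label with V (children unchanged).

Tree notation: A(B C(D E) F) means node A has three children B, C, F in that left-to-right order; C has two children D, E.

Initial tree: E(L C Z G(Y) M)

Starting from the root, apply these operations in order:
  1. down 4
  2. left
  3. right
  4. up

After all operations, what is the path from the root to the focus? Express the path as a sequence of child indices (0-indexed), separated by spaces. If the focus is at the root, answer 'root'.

Answer: root

Derivation:
Step 1 (down 4): focus=M path=4 depth=1 children=[] left=['L', 'C', 'Z', 'G'] right=[] parent=E
Step 2 (left): focus=G path=3 depth=1 children=['Y'] left=['L', 'C', 'Z'] right=['M'] parent=E
Step 3 (right): focus=M path=4 depth=1 children=[] left=['L', 'C', 'Z', 'G'] right=[] parent=E
Step 4 (up): focus=E path=root depth=0 children=['L', 'C', 'Z', 'G', 'M'] (at root)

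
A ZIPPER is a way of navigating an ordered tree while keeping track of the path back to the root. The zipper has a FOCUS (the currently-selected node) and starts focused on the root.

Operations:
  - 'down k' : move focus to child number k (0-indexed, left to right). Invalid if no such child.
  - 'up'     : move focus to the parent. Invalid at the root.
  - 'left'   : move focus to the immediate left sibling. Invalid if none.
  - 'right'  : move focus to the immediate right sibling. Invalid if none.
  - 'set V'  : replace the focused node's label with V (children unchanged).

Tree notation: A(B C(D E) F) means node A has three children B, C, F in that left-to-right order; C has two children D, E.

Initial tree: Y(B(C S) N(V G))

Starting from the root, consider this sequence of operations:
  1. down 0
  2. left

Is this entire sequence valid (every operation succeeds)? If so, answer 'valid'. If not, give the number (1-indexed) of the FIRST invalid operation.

Step 1 (down 0): focus=B path=0 depth=1 children=['C', 'S'] left=[] right=['N'] parent=Y
Step 2 (left): INVALID

Answer: 2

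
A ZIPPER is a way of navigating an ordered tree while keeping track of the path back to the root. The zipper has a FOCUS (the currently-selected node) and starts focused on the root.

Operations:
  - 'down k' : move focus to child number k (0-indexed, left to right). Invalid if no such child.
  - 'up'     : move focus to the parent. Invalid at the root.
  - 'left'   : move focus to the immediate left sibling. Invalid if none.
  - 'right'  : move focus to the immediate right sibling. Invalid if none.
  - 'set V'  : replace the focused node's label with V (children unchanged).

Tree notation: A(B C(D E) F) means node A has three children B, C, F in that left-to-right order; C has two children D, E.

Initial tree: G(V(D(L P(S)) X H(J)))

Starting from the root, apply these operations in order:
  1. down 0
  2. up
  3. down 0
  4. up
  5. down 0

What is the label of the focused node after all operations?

Step 1 (down 0): focus=V path=0 depth=1 children=['D', 'X', 'H'] left=[] right=[] parent=G
Step 2 (up): focus=G path=root depth=0 children=['V'] (at root)
Step 3 (down 0): focus=V path=0 depth=1 children=['D', 'X', 'H'] left=[] right=[] parent=G
Step 4 (up): focus=G path=root depth=0 children=['V'] (at root)
Step 5 (down 0): focus=V path=0 depth=1 children=['D', 'X', 'H'] left=[] right=[] parent=G

Answer: V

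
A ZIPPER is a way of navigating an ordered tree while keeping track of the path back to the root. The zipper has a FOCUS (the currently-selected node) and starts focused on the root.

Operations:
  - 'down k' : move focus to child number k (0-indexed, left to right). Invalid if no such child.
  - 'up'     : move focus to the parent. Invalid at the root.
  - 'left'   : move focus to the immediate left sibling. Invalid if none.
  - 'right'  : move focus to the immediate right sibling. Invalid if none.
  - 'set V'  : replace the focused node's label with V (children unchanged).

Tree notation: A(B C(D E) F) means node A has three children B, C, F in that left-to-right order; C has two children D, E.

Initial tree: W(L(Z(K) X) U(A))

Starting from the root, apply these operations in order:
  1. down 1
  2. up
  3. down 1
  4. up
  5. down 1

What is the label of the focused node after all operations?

Step 1 (down 1): focus=U path=1 depth=1 children=['A'] left=['L'] right=[] parent=W
Step 2 (up): focus=W path=root depth=0 children=['L', 'U'] (at root)
Step 3 (down 1): focus=U path=1 depth=1 children=['A'] left=['L'] right=[] parent=W
Step 4 (up): focus=W path=root depth=0 children=['L', 'U'] (at root)
Step 5 (down 1): focus=U path=1 depth=1 children=['A'] left=['L'] right=[] parent=W

Answer: U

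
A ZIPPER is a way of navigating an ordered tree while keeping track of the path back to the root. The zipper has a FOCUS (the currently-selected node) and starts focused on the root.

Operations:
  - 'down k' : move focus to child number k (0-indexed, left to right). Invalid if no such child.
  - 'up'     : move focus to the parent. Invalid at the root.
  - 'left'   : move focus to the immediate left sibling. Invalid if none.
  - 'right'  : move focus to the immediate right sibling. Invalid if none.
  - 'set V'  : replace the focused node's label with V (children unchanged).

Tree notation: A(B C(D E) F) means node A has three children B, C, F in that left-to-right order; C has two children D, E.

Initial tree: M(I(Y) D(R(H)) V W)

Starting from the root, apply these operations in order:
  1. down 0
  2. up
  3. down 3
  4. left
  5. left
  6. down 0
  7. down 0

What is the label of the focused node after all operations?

Step 1 (down 0): focus=I path=0 depth=1 children=['Y'] left=[] right=['D', 'V', 'W'] parent=M
Step 2 (up): focus=M path=root depth=0 children=['I', 'D', 'V', 'W'] (at root)
Step 3 (down 3): focus=W path=3 depth=1 children=[] left=['I', 'D', 'V'] right=[] parent=M
Step 4 (left): focus=V path=2 depth=1 children=[] left=['I', 'D'] right=['W'] parent=M
Step 5 (left): focus=D path=1 depth=1 children=['R'] left=['I'] right=['V', 'W'] parent=M
Step 6 (down 0): focus=R path=1/0 depth=2 children=['H'] left=[] right=[] parent=D
Step 7 (down 0): focus=H path=1/0/0 depth=3 children=[] left=[] right=[] parent=R

Answer: H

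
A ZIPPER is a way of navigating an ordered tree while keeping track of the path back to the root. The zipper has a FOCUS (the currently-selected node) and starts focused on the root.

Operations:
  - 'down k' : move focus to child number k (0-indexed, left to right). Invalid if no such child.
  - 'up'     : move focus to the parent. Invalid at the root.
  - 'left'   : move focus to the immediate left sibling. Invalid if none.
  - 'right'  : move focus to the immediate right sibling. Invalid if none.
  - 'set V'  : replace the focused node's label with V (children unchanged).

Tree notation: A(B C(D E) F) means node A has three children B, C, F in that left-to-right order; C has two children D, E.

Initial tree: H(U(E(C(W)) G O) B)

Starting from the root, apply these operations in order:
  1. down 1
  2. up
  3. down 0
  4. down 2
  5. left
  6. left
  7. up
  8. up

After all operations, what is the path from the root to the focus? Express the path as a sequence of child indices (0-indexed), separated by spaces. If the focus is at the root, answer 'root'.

Step 1 (down 1): focus=B path=1 depth=1 children=[] left=['U'] right=[] parent=H
Step 2 (up): focus=H path=root depth=0 children=['U', 'B'] (at root)
Step 3 (down 0): focus=U path=0 depth=1 children=['E', 'G', 'O'] left=[] right=['B'] parent=H
Step 4 (down 2): focus=O path=0/2 depth=2 children=[] left=['E', 'G'] right=[] parent=U
Step 5 (left): focus=G path=0/1 depth=2 children=[] left=['E'] right=['O'] parent=U
Step 6 (left): focus=E path=0/0 depth=2 children=['C'] left=[] right=['G', 'O'] parent=U
Step 7 (up): focus=U path=0 depth=1 children=['E', 'G', 'O'] left=[] right=['B'] parent=H
Step 8 (up): focus=H path=root depth=0 children=['U', 'B'] (at root)

Answer: root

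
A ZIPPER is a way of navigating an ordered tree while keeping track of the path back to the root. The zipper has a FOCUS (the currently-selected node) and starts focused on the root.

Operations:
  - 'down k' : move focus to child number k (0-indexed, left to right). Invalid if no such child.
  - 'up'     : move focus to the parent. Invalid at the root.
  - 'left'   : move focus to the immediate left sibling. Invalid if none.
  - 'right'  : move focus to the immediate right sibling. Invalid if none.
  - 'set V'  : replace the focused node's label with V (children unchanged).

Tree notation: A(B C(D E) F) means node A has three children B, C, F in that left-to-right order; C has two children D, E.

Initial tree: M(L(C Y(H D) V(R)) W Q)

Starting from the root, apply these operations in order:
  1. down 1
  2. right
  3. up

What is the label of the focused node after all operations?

Step 1 (down 1): focus=W path=1 depth=1 children=[] left=['L'] right=['Q'] parent=M
Step 2 (right): focus=Q path=2 depth=1 children=[] left=['L', 'W'] right=[] parent=M
Step 3 (up): focus=M path=root depth=0 children=['L', 'W', 'Q'] (at root)

Answer: M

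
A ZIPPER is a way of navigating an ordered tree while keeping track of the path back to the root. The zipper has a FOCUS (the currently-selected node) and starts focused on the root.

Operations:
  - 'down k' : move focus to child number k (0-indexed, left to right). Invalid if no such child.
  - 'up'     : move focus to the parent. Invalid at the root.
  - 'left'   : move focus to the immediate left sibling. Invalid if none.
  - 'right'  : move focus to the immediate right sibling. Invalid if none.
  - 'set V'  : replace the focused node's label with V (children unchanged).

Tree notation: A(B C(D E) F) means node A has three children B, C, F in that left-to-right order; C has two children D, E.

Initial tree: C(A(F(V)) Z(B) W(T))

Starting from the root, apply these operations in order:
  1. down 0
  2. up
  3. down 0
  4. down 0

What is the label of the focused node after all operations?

Step 1 (down 0): focus=A path=0 depth=1 children=['F'] left=[] right=['Z', 'W'] parent=C
Step 2 (up): focus=C path=root depth=0 children=['A', 'Z', 'W'] (at root)
Step 3 (down 0): focus=A path=0 depth=1 children=['F'] left=[] right=['Z', 'W'] parent=C
Step 4 (down 0): focus=F path=0/0 depth=2 children=['V'] left=[] right=[] parent=A

Answer: F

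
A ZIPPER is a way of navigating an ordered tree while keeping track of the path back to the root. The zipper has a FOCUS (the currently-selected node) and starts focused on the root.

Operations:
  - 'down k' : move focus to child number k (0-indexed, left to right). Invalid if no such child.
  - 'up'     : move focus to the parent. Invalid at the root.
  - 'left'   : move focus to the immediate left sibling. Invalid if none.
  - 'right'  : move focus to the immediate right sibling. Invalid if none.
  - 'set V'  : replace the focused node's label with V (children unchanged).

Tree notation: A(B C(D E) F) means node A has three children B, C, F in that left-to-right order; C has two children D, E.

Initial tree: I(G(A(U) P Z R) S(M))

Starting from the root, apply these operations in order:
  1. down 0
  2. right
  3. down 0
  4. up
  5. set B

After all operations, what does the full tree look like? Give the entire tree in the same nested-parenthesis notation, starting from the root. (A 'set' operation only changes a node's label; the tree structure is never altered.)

Step 1 (down 0): focus=G path=0 depth=1 children=['A', 'P', 'Z', 'R'] left=[] right=['S'] parent=I
Step 2 (right): focus=S path=1 depth=1 children=['M'] left=['G'] right=[] parent=I
Step 3 (down 0): focus=M path=1/0 depth=2 children=[] left=[] right=[] parent=S
Step 4 (up): focus=S path=1 depth=1 children=['M'] left=['G'] right=[] parent=I
Step 5 (set B): focus=B path=1 depth=1 children=['M'] left=['G'] right=[] parent=I

Answer: I(G(A(U) P Z R) B(M))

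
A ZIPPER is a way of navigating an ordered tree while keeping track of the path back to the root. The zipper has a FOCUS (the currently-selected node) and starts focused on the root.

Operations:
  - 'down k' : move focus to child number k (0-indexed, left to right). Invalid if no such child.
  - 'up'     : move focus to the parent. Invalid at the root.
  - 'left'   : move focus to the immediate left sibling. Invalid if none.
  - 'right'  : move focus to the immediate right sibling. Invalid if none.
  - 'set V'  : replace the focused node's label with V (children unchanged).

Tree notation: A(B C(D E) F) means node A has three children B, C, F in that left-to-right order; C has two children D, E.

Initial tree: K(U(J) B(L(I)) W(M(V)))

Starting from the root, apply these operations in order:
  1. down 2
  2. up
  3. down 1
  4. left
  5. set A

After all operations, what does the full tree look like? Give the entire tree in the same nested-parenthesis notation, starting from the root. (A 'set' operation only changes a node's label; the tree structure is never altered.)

Answer: K(A(J) B(L(I)) W(M(V)))

Derivation:
Step 1 (down 2): focus=W path=2 depth=1 children=['M'] left=['U', 'B'] right=[] parent=K
Step 2 (up): focus=K path=root depth=0 children=['U', 'B', 'W'] (at root)
Step 3 (down 1): focus=B path=1 depth=1 children=['L'] left=['U'] right=['W'] parent=K
Step 4 (left): focus=U path=0 depth=1 children=['J'] left=[] right=['B', 'W'] parent=K
Step 5 (set A): focus=A path=0 depth=1 children=['J'] left=[] right=['B', 'W'] parent=K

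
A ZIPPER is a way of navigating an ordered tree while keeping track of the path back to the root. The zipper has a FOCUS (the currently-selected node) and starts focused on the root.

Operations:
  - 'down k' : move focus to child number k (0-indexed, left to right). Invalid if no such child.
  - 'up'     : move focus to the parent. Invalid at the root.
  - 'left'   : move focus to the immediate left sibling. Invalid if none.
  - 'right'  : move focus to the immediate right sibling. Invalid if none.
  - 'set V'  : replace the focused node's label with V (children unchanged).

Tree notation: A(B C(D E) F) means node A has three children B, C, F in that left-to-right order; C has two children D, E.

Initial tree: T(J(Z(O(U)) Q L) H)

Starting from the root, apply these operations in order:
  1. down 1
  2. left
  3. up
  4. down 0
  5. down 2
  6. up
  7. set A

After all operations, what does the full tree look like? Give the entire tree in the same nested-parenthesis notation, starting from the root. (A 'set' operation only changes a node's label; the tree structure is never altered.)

Answer: T(A(Z(O(U)) Q L) H)

Derivation:
Step 1 (down 1): focus=H path=1 depth=1 children=[] left=['J'] right=[] parent=T
Step 2 (left): focus=J path=0 depth=1 children=['Z', 'Q', 'L'] left=[] right=['H'] parent=T
Step 3 (up): focus=T path=root depth=0 children=['J', 'H'] (at root)
Step 4 (down 0): focus=J path=0 depth=1 children=['Z', 'Q', 'L'] left=[] right=['H'] parent=T
Step 5 (down 2): focus=L path=0/2 depth=2 children=[] left=['Z', 'Q'] right=[] parent=J
Step 6 (up): focus=J path=0 depth=1 children=['Z', 'Q', 'L'] left=[] right=['H'] parent=T
Step 7 (set A): focus=A path=0 depth=1 children=['Z', 'Q', 'L'] left=[] right=['H'] parent=T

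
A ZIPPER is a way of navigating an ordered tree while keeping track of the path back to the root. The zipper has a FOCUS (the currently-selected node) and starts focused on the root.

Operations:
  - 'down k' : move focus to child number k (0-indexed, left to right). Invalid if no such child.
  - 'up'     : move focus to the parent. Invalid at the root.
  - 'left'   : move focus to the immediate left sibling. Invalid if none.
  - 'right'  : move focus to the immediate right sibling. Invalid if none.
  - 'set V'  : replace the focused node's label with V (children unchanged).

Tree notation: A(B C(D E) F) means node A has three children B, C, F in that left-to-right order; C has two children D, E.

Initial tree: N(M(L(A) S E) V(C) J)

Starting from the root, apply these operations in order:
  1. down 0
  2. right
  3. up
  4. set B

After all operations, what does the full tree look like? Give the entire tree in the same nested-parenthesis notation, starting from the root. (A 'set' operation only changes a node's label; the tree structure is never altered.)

Step 1 (down 0): focus=M path=0 depth=1 children=['L', 'S', 'E'] left=[] right=['V', 'J'] parent=N
Step 2 (right): focus=V path=1 depth=1 children=['C'] left=['M'] right=['J'] parent=N
Step 3 (up): focus=N path=root depth=0 children=['M', 'V', 'J'] (at root)
Step 4 (set B): focus=B path=root depth=0 children=['M', 'V', 'J'] (at root)

Answer: B(M(L(A) S E) V(C) J)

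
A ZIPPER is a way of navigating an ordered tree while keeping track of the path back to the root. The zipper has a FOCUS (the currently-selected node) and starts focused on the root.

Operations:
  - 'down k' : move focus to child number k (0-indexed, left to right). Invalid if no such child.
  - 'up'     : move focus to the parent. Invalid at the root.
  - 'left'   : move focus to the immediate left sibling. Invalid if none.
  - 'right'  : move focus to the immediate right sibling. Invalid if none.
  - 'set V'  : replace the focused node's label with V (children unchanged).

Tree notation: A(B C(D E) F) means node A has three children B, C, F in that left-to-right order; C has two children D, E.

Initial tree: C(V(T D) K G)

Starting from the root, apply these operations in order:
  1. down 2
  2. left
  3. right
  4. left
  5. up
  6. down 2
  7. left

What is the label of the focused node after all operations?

Step 1 (down 2): focus=G path=2 depth=1 children=[] left=['V', 'K'] right=[] parent=C
Step 2 (left): focus=K path=1 depth=1 children=[] left=['V'] right=['G'] parent=C
Step 3 (right): focus=G path=2 depth=1 children=[] left=['V', 'K'] right=[] parent=C
Step 4 (left): focus=K path=1 depth=1 children=[] left=['V'] right=['G'] parent=C
Step 5 (up): focus=C path=root depth=0 children=['V', 'K', 'G'] (at root)
Step 6 (down 2): focus=G path=2 depth=1 children=[] left=['V', 'K'] right=[] parent=C
Step 7 (left): focus=K path=1 depth=1 children=[] left=['V'] right=['G'] parent=C

Answer: K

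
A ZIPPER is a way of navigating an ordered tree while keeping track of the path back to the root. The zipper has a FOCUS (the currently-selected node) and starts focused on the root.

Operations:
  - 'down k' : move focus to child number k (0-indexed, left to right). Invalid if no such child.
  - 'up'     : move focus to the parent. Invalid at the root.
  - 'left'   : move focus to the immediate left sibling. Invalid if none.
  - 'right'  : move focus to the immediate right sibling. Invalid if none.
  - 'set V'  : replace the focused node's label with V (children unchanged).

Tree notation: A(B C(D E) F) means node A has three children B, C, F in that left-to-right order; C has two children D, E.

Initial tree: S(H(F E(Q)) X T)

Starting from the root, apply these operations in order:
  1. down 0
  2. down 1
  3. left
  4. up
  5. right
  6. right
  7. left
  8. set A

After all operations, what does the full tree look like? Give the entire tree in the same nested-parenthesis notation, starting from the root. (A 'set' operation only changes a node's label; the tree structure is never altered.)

Answer: S(H(F E(Q)) A T)

Derivation:
Step 1 (down 0): focus=H path=0 depth=1 children=['F', 'E'] left=[] right=['X', 'T'] parent=S
Step 2 (down 1): focus=E path=0/1 depth=2 children=['Q'] left=['F'] right=[] parent=H
Step 3 (left): focus=F path=0/0 depth=2 children=[] left=[] right=['E'] parent=H
Step 4 (up): focus=H path=0 depth=1 children=['F', 'E'] left=[] right=['X', 'T'] parent=S
Step 5 (right): focus=X path=1 depth=1 children=[] left=['H'] right=['T'] parent=S
Step 6 (right): focus=T path=2 depth=1 children=[] left=['H', 'X'] right=[] parent=S
Step 7 (left): focus=X path=1 depth=1 children=[] left=['H'] right=['T'] parent=S
Step 8 (set A): focus=A path=1 depth=1 children=[] left=['H'] right=['T'] parent=S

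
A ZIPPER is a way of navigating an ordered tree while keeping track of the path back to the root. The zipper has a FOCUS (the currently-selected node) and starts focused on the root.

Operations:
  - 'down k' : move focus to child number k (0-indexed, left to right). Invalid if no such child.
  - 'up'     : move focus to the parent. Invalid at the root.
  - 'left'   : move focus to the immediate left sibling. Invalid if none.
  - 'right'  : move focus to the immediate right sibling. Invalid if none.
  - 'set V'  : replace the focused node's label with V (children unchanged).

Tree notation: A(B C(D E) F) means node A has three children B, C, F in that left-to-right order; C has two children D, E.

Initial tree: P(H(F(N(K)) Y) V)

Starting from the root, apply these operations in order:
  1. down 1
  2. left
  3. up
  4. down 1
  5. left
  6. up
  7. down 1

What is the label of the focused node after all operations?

Step 1 (down 1): focus=V path=1 depth=1 children=[] left=['H'] right=[] parent=P
Step 2 (left): focus=H path=0 depth=1 children=['F', 'Y'] left=[] right=['V'] parent=P
Step 3 (up): focus=P path=root depth=0 children=['H', 'V'] (at root)
Step 4 (down 1): focus=V path=1 depth=1 children=[] left=['H'] right=[] parent=P
Step 5 (left): focus=H path=0 depth=1 children=['F', 'Y'] left=[] right=['V'] parent=P
Step 6 (up): focus=P path=root depth=0 children=['H', 'V'] (at root)
Step 7 (down 1): focus=V path=1 depth=1 children=[] left=['H'] right=[] parent=P

Answer: V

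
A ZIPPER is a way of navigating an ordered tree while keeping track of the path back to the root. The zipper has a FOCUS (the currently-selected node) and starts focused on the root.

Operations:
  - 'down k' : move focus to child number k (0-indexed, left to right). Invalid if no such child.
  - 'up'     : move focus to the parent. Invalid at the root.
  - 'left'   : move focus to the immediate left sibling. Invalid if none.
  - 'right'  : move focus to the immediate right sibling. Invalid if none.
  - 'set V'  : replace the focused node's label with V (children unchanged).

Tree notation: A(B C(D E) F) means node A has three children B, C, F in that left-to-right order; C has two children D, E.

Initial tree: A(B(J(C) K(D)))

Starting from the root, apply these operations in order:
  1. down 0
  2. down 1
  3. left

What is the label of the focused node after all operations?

Step 1 (down 0): focus=B path=0 depth=1 children=['J', 'K'] left=[] right=[] parent=A
Step 2 (down 1): focus=K path=0/1 depth=2 children=['D'] left=['J'] right=[] parent=B
Step 3 (left): focus=J path=0/0 depth=2 children=['C'] left=[] right=['K'] parent=B

Answer: J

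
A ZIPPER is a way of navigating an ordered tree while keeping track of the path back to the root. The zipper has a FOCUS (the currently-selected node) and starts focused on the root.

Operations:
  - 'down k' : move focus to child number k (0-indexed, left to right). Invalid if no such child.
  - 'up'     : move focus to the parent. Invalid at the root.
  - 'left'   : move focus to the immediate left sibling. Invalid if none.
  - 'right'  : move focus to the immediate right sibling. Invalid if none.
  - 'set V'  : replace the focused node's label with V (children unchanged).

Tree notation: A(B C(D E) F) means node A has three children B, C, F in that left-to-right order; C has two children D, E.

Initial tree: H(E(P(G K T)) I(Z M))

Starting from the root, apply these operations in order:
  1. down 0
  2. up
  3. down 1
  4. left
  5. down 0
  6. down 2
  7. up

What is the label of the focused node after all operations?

Answer: P

Derivation:
Step 1 (down 0): focus=E path=0 depth=1 children=['P'] left=[] right=['I'] parent=H
Step 2 (up): focus=H path=root depth=0 children=['E', 'I'] (at root)
Step 3 (down 1): focus=I path=1 depth=1 children=['Z', 'M'] left=['E'] right=[] parent=H
Step 4 (left): focus=E path=0 depth=1 children=['P'] left=[] right=['I'] parent=H
Step 5 (down 0): focus=P path=0/0 depth=2 children=['G', 'K', 'T'] left=[] right=[] parent=E
Step 6 (down 2): focus=T path=0/0/2 depth=3 children=[] left=['G', 'K'] right=[] parent=P
Step 7 (up): focus=P path=0/0 depth=2 children=['G', 'K', 'T'] left=[] right=[] parent=E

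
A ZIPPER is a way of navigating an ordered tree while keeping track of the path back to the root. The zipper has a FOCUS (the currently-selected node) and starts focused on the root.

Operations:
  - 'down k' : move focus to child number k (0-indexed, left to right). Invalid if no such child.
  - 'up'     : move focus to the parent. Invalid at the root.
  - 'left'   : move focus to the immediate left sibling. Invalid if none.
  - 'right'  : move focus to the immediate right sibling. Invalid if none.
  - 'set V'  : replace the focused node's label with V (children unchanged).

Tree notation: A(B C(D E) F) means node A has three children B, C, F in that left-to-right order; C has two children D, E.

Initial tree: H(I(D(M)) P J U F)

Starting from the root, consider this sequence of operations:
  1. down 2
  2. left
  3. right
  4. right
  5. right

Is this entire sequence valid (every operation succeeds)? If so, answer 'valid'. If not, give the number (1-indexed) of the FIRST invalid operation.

Answer: valid

Derivation:
Step 1 (down 2): focus=J path=2 depth=1 children=[] left=['I', 'P'] right=['U', 'F'] parent=H
Step 2 (left): focus=P path=1 depth=1 children=[] left=['I'] right=['J', 'U', 'F'] parent=H
Step 3 (right): focus=J path=2 depth=1 children=[] left=['I', 'P'] right=['U', 'F'] parent=H
Step 4 (right): focus=U path=3 depth=1 children=[] left=['I', 'P', 'J'] right=['F'] parent=H
Step 5 (right): focus=F path=4 depth=1 children=[] left=['I', 'P', 'J', 'U'] right=[] parent=H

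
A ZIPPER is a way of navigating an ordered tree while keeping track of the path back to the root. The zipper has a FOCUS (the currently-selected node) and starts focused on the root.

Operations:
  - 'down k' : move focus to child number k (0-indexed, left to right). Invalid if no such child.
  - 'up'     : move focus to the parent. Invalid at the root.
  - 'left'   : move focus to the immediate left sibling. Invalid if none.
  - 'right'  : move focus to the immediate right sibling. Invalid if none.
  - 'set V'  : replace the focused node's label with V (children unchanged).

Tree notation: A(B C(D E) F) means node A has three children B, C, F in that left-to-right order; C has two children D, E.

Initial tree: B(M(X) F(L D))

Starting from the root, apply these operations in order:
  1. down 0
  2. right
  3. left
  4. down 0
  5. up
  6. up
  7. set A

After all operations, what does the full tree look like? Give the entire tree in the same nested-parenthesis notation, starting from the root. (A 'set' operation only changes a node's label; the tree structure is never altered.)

Step 1 (down 0): focus=M path=0 depth=1 children=['X'] left=[] right=['F'] parent=B
Step 2 (right): focus=F path=1 depth=1 children=['L', 'D'] left=['M'] right=[] parent=B
Step 3 (left): focus=M path=0 depth=1 children=['X'] left=[] right=['F'] parent=B
Step 4 (down 0): focus=X path=0/0 depth=2 children=[] left=[] right=[] parent=M
Step 5 (up): focus=M path=0 depth=1 children=['X'] left=[] right=['F'] parent=B
Step 6 (up): focus=B path=root depth=0 children=['M', 'F'] (at root)
Step 7 (set A): focus=A path=root depth=0 children=['M', 'F'] (at root)

Answer: A(M(X) F(L D))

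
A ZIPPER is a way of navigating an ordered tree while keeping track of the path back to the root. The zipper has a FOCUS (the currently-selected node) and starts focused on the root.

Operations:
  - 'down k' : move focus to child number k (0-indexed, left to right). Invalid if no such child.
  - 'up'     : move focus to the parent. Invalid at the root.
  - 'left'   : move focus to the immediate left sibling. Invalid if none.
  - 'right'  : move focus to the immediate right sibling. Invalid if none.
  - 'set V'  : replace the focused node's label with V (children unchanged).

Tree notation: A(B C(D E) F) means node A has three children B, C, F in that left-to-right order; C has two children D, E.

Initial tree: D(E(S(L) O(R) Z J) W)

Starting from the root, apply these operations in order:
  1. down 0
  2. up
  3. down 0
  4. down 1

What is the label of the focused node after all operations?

Step 1 (down 0): focus=E path=0 depth=1 children=['S', 'O', 'Z', 'J'] left=[] right=['W'] parent=D
Step 2 (up): focus=D path=root depth=0 children=['E', 'W'] (at root)
Step 3 (down 0): focus=E path=0 depth=1 children=['S', 'O', 'Z', 'J'] left=[] right=['W'] parent=D
Step 4 (down 1): focus=O path=0/1 depth=2 children=['R'] left=['S'] right=['Z', 'J'] parent=E

Answer: O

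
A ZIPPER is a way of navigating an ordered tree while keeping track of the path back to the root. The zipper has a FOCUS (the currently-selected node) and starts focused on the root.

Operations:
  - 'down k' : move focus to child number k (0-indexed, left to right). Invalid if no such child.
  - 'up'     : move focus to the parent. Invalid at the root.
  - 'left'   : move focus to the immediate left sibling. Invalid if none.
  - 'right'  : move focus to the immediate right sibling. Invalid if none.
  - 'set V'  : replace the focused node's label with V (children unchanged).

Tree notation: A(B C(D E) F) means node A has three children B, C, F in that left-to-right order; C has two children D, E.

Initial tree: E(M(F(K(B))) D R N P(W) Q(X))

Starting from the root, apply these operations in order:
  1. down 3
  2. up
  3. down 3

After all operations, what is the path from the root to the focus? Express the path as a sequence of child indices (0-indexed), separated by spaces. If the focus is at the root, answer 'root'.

Step 1 (down 3): focus=N path=3 depth=1 children=[] left=['M', 'D', 'R'] right=['P', 'Q'] parent=E
Step 2 (up): focus=E path=root depth=0 children=['M', 'D', 'R', 'N', 'P', 'Q'] (at root)
Step 3 (down 3): focus=N path=3 depth=1 children=[] left=['M', 'D', 'R'] right=['P', 'Q'] parent=E

Answer: 3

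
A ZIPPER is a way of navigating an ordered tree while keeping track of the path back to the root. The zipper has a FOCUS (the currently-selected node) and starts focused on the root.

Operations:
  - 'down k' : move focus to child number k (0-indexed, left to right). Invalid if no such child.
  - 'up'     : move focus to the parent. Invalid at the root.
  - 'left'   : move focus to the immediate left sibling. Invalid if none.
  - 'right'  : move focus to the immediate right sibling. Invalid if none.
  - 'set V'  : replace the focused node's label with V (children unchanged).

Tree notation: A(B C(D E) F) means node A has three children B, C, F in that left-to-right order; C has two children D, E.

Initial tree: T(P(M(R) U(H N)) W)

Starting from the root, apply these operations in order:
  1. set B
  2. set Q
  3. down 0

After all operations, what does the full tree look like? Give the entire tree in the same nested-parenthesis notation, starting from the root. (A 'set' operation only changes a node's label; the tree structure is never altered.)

Step 1 (set B): focus=B path=root depth=0 children=['P', 'W'] (at root)
Step 2 (set Q): focus=Q path=root depth=0 children=['P', 'W'] (at root)
Step 3 (down 0): focus=P path=0 depth=1 children=['M', 'U'] left=[] right=['W'] parent=Q

Answer: Q(P(M(R) U(H N)) W)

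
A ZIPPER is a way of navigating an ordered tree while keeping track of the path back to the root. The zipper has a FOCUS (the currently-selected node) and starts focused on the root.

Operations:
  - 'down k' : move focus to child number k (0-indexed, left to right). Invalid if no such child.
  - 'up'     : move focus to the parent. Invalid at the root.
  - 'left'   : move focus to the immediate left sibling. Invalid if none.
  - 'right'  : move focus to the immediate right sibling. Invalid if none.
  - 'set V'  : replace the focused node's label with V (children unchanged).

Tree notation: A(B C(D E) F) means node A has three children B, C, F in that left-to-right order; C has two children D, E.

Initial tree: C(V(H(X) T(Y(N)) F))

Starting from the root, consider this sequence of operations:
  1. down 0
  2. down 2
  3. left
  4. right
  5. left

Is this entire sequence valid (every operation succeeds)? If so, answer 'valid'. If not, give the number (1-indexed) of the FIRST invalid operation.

Answer: valid

Derivation:
Step 1 (down 0): focus=V path=0 depth=1 children=['H', 'T', 'F'] left=[] right=[] parent=C
Step 2 (down 2): focus=F path=0/2 depth=2 children=[] left=['H', 'T'] right=[] parent=V
Step 3 (left): focus=T path=0/1 depth=2 children=['Y'] left=['H'] right=['F'] parent=V
Step 4 (right): focus=F path=0/2 depth=2 children=[] left=['H', 'T'] right=[] parent=V
Step 5 (left): focus=T path=0/1 depth=2 children=['Y'] left=['H'] right=['F'] parent=V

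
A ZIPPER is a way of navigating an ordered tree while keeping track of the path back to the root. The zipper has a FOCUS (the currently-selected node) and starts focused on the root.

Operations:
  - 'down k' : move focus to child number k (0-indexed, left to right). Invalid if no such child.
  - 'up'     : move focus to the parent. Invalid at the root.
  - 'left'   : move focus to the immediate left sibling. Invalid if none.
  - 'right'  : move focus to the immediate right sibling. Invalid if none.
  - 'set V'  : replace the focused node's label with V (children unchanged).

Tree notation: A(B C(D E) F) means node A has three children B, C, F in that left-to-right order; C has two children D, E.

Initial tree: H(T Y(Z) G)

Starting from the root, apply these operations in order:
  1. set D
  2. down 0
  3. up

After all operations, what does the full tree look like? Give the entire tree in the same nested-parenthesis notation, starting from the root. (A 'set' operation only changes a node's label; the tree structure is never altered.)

Step 1 (set D): focus=D path=root depth=0 children=['T', 'Y', 'G'] (at root)
Step 2 (down 0): focus=T path=0 depth=1 children=[] left=[] right=['Y', 'G'] parent=D
Step 3 (up): focus=D path=root depth=0 children=['T', 'Y', 'G'] (at root)

Answer: D(T Y(Z) G)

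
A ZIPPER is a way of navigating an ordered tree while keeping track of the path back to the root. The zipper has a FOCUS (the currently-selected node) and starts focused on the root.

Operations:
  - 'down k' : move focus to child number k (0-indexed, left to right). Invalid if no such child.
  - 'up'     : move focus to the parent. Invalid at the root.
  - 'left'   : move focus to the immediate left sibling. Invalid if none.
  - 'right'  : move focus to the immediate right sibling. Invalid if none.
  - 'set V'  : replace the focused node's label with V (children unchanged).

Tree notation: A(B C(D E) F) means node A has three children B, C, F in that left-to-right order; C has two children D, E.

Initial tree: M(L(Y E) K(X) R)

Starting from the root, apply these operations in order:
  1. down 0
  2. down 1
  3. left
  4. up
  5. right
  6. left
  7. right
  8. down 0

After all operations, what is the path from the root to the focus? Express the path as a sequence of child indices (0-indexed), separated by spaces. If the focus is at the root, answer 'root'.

Answer: 1 0

Derivation:
Step 1 (down 0): focus=L path=0 depth=1 children=['Y', 'E'] left=[] right=['K', 'R'] parent=M
Step 2 (down 1): focus=E path=0/1 depth=2 children=[] left=['Y'] right=[] parent=L
Step 3 (left): focus=Y path=0/0 depth=2 children=[] left=[] right=['E'] parent=L
Step 4 (up): focus=L path=0 depth=1 children=['Y', 'E'] left=[] right=['K', 'R'] parent=M
Step 5 (right): focus=K path=1 depth=1 children=['X'] left=['L'] right=['R'] parent=M
Step 6 (left): focus=L path=0 depth=1 children=['Y', 'E'] left=[] right=['K', 'R'] parent=M
Step 7 (right): focus=K path=1 depth=1 children=['X'] left=['L'] right=['R'] parent=M
Step 8 (down 0): focus=X path=1/0 depth=2 children=[] left=[] right=[] parent=K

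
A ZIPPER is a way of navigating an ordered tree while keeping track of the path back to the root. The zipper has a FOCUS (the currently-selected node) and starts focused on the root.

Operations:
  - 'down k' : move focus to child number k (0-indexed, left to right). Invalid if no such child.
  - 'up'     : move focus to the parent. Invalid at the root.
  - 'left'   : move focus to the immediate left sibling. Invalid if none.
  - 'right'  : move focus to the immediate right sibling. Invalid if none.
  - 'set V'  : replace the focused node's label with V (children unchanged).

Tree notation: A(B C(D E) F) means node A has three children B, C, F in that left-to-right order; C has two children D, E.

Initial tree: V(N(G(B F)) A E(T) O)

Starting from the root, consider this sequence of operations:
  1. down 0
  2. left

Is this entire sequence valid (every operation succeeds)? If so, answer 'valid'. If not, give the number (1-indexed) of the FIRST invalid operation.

Answer: 2

Derivation:
Step 1 (down 0): focus=N path=0 depth=1 children=['G'] left=[] right=['A', 'E', 'O'] parent=V
Step 2 (left): INVALID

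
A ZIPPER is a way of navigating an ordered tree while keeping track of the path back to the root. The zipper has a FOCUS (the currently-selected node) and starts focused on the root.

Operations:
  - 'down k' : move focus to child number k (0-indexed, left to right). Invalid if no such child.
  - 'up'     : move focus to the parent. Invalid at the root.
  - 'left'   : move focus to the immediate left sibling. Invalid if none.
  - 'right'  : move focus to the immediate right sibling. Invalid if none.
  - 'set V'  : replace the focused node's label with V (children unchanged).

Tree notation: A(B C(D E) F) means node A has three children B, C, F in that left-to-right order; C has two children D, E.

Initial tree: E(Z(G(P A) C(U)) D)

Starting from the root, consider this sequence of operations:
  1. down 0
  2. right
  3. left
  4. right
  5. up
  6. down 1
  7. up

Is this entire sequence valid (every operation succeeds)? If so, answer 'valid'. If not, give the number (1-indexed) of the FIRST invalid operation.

Step 1 (down 0): focus=Z path=0 depth=1 children=['G', 'C'] left=[] right=['D'] parent=E
Step 2 (right): focus=D path=1 depth=1 children=[] left=['Z'] right=[] parent=E
Step 3 (left): focus=Z path=0 depth=1 children=['G', 'C'] left=[] right=['D'] parent=E
Step 4 (right): focus=D path=1 depth=1 children=[] left=['Z'] right=[] parent=E
Step 5 (up): focus=E path=root depth=0 children=['Z', 'D'] (at root)
Step 6 (down 1): focus=D path=1 depth=1 children=[] left=['Z'] right=[] parent=E
Step 7 (up): focus=E path=root depth=0 children=['Z', 'D'] (at root)

Answer: valid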